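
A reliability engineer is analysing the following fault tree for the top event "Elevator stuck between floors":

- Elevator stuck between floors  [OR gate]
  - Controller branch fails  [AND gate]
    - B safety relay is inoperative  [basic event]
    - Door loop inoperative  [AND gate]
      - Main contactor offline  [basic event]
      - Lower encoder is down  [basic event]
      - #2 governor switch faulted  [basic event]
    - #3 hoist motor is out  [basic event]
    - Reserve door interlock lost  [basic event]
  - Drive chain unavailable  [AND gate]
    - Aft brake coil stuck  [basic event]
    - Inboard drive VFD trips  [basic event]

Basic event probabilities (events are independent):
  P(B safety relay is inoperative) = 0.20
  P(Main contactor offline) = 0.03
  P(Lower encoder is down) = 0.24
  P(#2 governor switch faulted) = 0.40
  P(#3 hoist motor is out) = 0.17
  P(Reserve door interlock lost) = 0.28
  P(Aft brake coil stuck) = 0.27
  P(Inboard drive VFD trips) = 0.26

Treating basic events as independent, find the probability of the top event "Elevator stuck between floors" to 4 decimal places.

P(Door loop inoperative) [AND] = 0.03 × 0.24 × 0.40 = 0.002880
P(Controller branch fails) [AND] = 0.20 × 0.002880 × 0.17 × 0.28 = 0.000027
P(Drive chain unavailable) [AND] = 0.27 × 0.26 = 0.070200
P(Elevator stuck between floors) [OR] = 1 − (1−0.000027) × (1−0.070200) = 0.070225
Rounded to 4 decimal places: P(Elevator stuck between floors) ≈ 0.0702.

0.0702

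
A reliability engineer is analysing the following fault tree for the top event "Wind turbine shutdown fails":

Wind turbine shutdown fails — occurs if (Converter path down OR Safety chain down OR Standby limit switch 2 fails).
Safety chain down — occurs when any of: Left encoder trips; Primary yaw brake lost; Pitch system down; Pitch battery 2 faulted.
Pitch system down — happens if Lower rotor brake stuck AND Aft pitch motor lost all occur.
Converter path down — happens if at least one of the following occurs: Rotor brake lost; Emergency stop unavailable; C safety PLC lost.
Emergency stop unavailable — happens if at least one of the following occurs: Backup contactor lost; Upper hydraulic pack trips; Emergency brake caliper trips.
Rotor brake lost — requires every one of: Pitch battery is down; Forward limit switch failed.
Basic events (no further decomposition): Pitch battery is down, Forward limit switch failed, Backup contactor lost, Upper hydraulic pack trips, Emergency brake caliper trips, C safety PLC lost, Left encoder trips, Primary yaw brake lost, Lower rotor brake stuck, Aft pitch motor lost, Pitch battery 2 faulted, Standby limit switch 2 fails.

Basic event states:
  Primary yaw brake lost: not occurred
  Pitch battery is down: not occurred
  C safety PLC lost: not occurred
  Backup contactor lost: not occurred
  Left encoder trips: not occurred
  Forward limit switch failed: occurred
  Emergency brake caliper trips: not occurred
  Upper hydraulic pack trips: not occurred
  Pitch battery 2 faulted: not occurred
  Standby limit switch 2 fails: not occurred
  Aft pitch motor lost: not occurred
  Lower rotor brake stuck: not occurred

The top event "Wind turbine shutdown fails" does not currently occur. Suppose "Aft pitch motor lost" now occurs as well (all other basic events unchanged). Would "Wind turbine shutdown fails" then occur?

Counterfactual: set "Aft pitch motor lost" to occurred.
Rotor brake lost [AND]: Pitch battery is down=not, Forward limit switch failed=occurs → not all inputs occur → does not occur.
Emergency stop unavailable [OR]: Backup contactor lost=not, Upper hydraulic pack trips=not, Emergency brake caliper trips=not → no input occurs → does not occur.
Converter path down [OR]: Rotor brake lost=not, Emergency stop unavailable=not, C safety PLC lost=not → no input occurs → does not occur.
Pitch system down [AND]: Lower rotor brake stuck=not, Aft pitch motor lost=occurs → not all inputs occur → does not occur.
Safety chain down [OR]: Left encoder trips=not, Primary yaw brake lost=not, Pitch system down=not, Pitch battery 2 faulted=not → no input occurs → does not occur.
Wind turbine shutdown fails [OR]: Converter path down=not, Safety chain down=not, Standby limit switch 2 fails=not → no input occurs → does not occur.

No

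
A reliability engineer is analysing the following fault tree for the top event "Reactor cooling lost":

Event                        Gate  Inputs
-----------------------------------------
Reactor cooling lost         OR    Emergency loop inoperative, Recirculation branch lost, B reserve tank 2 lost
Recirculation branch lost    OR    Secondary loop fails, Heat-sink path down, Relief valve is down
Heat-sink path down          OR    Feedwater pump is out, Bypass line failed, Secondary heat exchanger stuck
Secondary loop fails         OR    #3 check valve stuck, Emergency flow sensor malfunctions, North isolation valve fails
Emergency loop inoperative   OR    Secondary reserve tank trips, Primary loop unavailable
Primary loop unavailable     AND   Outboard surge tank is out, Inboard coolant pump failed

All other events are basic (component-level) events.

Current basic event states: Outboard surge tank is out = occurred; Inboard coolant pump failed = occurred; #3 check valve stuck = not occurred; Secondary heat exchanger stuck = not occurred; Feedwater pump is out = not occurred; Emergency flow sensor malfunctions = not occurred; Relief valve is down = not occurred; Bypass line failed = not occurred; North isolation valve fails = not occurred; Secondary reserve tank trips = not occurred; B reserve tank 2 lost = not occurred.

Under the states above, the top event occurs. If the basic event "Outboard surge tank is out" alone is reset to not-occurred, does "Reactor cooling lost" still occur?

Counterfactual: set "Outboard surge tank is out" to not occurred.
Primary loop unavailable [AND]: Outboard surge tank is out=not, Inboard coolant pump failed=occurs → not all inputs occur → does not occur.
Emergency loop inoperative [OR]: Secondary reserve tank trips=not, Primary loop unavailable=not → no input occurs → does not occur.
Secondary loop fails [OR]: #3 check valve stuck=not, Emergency flow sensor malfunctions=not, North isolation valve fails=not → no input occurs → does not occur.
Heat-sink path down [OR]: Feedwater pump is out=not, Bypass line failed=not, Secondary heat exchanger stuck=not → no input occurs → does not occur.
Recirculation branch lost [OR]: Secondary loop fails=not, Heat-sink path down=not, Relief valve is down=not → no input occurs → does not occur.
Reactor cooling lost [OR]: Emergency loop inoperative=not, Recirculation branch lost=not, B reserve tank 2 lost=not → no input occurs → does not occur.

No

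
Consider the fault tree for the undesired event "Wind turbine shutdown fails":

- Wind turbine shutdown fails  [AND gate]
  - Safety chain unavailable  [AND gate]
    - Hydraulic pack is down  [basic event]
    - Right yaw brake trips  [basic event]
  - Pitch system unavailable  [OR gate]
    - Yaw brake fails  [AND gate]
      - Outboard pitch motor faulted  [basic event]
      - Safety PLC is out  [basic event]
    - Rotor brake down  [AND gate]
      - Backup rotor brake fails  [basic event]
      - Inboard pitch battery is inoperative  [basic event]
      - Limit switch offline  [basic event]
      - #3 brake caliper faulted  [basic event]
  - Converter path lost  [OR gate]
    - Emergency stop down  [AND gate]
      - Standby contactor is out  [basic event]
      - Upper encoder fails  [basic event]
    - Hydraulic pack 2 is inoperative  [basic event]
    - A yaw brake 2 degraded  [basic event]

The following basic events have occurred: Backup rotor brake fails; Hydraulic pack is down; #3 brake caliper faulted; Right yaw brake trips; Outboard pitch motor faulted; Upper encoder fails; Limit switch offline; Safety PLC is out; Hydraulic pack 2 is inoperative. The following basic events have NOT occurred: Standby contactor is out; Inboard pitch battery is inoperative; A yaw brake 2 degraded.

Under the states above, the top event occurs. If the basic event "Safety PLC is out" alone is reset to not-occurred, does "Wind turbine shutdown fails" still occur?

No

Counterfactual: set "Safety PLC is out" to not occurred.
Safety chain unavailable [AND]: Hydraulic pack is down=occurs, Right yaw brake trips=occurs → all inputs occur → occurs.
Yaw brake fails [AND]: Outboard pitch motor faulted=occurs, Safety PLC is out=not → not all inputs occur → does not occur.
Rotor brake down [AND]: Backup rotor brake fails=occurs, Inboard pitch battery is inoperative=not, Limit switch offline=occurs, #3 brake caliper faulted=occurs → not all inputs occur → does not occur.
Pitch system unavailable [OR]: Yaw brake fails=not, Rotor brake down=not → no input occurs → does not occur.
Emergency stop down [AND]: Standby contactor is out=not, Upper encoder fails=occurs → not all inputs occur → does not occur.
Converter path lost [OR]: Emergency stop down=not, Hydraulic pack 2 is inoperative=occurs, A yaw brake 2 degraded=not → at least one input occurs → occurs.
Wind turbine shutdown fails [AND]: Safety chain unavailable=occurs, Pitch system unavailable=not, Converter path lost=occurs → not all inputs occur → does not occur.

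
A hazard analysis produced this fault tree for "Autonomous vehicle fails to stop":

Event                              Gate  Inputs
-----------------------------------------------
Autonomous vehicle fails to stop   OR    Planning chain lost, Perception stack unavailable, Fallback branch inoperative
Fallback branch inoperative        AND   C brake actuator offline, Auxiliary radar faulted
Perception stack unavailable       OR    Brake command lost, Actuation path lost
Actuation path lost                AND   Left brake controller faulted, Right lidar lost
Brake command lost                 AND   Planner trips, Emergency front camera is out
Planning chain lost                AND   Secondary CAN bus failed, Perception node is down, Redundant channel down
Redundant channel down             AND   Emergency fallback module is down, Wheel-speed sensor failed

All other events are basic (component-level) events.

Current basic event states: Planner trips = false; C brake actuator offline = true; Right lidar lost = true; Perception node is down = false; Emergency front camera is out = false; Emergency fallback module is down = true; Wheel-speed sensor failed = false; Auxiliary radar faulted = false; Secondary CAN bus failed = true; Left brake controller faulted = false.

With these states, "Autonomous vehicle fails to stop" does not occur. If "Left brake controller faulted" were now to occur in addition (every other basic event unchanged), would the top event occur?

Counterfactual: set "Left brake controller faulted" to occurred.
Redundant channel down [AND]: Emergency fallback module is down=occurs, Wheel-speed sensor failed=not → not all inputs occur → does not occur.
Planning chain lost [AND]: Secondary CAN bus failed=occurs, Perception node is down=not, Redundant channel down=not → not all inputs occur → does not occur.
Brake command lost [AND]: Planner trips=not, Emergency front camera is out=not → not all inputs occur → does not occur.
Actuation path lost [AND]: Left brake controller faulted=occurs, Right lidar lost=occurs → all inputs occur → occurs.
Perception stack unavailable [OR]: Brake command lost=not, Actuation path lost=occurs → at least one input occurs → occurs.
Fallback branch inoperative [AND]: C brake actuator offline=occurs, Auxiliary radar faulted=not → not all inputs occur → does not occur.
Autonomous vehicle fails to stop [OR]: Planning chain lost=not, Perception stack unavailable=occurs, Fallback branch inoperative=not → at least one input occurs → occurs.

Yes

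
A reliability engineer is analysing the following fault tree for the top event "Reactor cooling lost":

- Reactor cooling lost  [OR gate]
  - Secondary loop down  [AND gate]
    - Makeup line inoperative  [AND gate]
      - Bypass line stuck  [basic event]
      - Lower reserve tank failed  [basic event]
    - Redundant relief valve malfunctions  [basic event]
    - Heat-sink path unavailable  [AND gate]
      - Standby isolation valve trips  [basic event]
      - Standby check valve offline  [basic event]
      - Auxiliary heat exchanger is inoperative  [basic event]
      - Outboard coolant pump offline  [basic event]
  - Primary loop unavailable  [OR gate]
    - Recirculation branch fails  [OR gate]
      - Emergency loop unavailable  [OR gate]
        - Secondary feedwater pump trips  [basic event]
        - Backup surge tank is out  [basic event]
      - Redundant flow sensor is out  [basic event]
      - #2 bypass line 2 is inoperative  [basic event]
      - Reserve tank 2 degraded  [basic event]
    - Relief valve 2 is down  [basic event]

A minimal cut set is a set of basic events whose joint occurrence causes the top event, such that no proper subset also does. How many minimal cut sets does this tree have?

Makeup line inoperative [AND]: one cut set from each child combined → 1 × 1 = 1 cut set(s).
Heat-sink path unavailable [AND]: one cut set from each child combined → 1 × 1 × 1 × 1 = 1 cut set(s).
Secondary loop down [AND]: one cut set from each child combined → 1 × 1 × 1 = 1 cut set(s).
Emergency loop unavailable [OR]: union of children's cut sets → 2 cut set(s).
Recirculation branch fails [OR]: union of children's cut sets → 5 cut set(s).
Primary loop unavailable [OR]: union of children's cut sets → 6 cut set(s).
Reactor cooling lost [OR]: union of children's cut sets → 7 cut set(s).
Minimal cut sets: {Auxiliary heat exchanger is inoperative, Bypass line stuck, Lower reserve tank failed, Outboard coolant pump offline, Redundant relief valve malfunctions, Standby check valve offline, Standby isolation valve trips}; {Secondary feedwater pump trips}; {Backup surge tank is out}; {Redundant flow sensor is out}; {#2 bypass line 2 is inoperative}; {Reserve tank 2 degraded}; {Relief valve 2 is down}.

7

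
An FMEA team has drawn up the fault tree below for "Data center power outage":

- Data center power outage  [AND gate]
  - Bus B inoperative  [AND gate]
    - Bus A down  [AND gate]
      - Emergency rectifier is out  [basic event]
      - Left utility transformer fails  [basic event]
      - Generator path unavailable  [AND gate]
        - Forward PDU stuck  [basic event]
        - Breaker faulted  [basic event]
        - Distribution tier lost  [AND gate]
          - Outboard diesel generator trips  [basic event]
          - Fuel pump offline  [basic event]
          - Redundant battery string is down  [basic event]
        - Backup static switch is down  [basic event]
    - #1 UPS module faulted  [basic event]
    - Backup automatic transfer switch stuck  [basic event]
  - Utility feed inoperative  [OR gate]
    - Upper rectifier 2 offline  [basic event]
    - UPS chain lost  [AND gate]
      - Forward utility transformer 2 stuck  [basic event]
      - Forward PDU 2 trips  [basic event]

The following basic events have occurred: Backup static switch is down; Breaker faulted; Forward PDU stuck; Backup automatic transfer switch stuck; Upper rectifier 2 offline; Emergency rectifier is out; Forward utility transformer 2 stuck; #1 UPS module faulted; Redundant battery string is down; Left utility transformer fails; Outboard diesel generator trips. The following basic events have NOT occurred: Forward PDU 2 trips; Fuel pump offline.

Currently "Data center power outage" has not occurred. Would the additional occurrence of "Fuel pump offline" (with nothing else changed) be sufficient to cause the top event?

Yes

Counterfactual: set "Fuel pump offline" to occurred.
Distribution tier lost [AND]: Outboard diesel generator trips=occurs, Fuel pump offline=occurs, Redundant battery string is down=occurs → all inputs occur → occurs.
Generator path unavailable [AND]: Forward PDU stuck=occurs, Breaker faulted=occurs, Distribution tier lost=occurs, Backup static switch is down=occurs → all inputs occur → occurs.
Bus A down [AND]: Emergency rectifier is out=occurs, Left utility transformer fails=occurs, Generator path unavailable=occurs → all inputs occur → occurs.
Bus B inoperative [AND]: Bus A down=occurs, #1 UPS module faulted=occurs, Backup automatic transfer switch stuck=occurs → all inputs occur → occurs.
UPS chain lost [AND]: Forward utility transformer 2 stuck=occurs, Forward PDU 2 trips=not → not all inputs occur → does not occur.
Utility feed inoperative [OR]: Upper rectifier 2 offline=occurs, UPS chain lost=not → at least one input occurs → occurs.
Data center power outage [AND]: Bus B inoperative=occurs, Utility feed inoperative=occurs → all inputs occur → occurs.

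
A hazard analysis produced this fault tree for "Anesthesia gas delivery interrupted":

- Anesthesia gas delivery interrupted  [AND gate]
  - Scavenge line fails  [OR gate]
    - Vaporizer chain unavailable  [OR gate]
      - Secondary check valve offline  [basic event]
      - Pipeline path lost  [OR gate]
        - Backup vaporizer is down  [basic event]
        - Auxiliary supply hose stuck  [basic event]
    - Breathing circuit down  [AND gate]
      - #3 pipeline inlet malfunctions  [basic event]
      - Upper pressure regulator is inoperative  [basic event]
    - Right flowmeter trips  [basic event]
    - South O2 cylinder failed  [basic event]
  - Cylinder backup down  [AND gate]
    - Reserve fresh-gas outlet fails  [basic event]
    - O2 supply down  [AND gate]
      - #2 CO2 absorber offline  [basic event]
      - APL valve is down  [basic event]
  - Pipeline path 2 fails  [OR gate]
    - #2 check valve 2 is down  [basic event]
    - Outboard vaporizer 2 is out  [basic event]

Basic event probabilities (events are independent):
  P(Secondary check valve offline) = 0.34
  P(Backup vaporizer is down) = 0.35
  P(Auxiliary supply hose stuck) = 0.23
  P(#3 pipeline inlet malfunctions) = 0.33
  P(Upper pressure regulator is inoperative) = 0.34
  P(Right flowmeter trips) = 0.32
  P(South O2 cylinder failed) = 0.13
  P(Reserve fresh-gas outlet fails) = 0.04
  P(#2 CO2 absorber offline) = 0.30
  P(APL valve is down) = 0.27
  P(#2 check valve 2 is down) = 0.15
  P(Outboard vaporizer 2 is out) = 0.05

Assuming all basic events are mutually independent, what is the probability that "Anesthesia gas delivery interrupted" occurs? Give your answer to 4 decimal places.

0.0005

P(Pipeline path lost) [OR] = 1 − (1−0.35) × (1−0.23) = 0.499500
P(Vaporizer chain unavailable) [OR] = 1 − (1−0.34) × (1−0.499500) = 0.669670
P(Breathing circuit down) [AND] = 0.33 × 0.34 = 0.112200
P(Scavenge line fails) [OR] = 1 − (1−0.669670) × (1−0.112200) × (1−0.32) × (1−0.13) = 0.826503
P(O2 supply down) [AND] = 0.30 × 0.27 = 0.081000
P(Cylinder backup down) [AND] = 0.04 × 0.081000 = 0.003240
P(Pipeline path 2 fails) [OR] = 1 − (1−0.15) × (1−0.05) = 0.192500
P(Anesthesia gas delivery interrupted) [AND] = 0.826503 × 0.003240 × 0.192500 = 0.000515
Rounded to 4 decimal places: P(Anesthesia gas delivery interrupted) ≈ 0.0005.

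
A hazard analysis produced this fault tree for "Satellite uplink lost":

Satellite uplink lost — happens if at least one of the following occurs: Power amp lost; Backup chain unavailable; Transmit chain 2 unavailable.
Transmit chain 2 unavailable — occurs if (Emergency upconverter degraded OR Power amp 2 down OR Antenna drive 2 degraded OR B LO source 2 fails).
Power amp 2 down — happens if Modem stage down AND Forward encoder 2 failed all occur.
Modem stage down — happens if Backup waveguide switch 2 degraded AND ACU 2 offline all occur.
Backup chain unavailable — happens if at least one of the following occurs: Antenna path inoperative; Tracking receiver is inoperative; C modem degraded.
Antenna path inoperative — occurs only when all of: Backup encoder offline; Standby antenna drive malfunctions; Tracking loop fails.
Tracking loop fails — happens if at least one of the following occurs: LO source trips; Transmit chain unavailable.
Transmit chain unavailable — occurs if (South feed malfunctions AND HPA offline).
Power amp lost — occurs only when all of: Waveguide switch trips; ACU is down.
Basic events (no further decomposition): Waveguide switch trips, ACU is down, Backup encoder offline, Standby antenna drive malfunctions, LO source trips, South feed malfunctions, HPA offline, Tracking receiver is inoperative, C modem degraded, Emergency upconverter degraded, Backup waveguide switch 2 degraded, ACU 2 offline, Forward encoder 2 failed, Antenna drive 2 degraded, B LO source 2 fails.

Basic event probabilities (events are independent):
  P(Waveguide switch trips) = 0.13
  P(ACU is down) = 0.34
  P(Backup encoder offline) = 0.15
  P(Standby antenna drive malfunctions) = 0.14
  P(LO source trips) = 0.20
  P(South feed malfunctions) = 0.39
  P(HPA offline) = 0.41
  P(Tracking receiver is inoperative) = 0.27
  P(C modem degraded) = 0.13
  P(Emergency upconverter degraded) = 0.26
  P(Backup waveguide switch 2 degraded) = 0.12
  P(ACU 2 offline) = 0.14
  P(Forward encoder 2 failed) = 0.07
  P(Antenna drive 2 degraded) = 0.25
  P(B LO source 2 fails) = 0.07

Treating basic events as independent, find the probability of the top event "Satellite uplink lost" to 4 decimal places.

P(Power amp lost) [AND] = 0.13 × 0.34 = 0.044200
P(Transmit chain unavailable) [AND] = 0.39 × 0.41 = 0.159900
P(Tracking loop fails) [OR] = 1 − (1−0.20) × (1−0.159900) = 0.327920
P(Antenna path inoperative) [AND] = 0.15 × 0.14 × 0.327920 = 0.006886
P(Backup chain unavailable) [OR] = 1 − (1−0.006886) × (1−0.27) × (1−0.13) = 0.369273
P(Modem stage down) [AND] = 0.12 × 0.14 = 0.016800
P(Power amp 2 down) [AND] = 0.016800 × 0.07 = 0.001176
P(Transmit chain 2 unavailable) [OR] = 1 − (1−0.26) × (1−0.001176) × (1−0.25) × (1−0.07) = 0.484457
P(Satellite uplink lost) [OR] = 1 − (1−0.044200) × (1−0.369273) × (1−0.484457) = 0.689205
Rounded to 4 decimal places: P(Satellite uplink lost) ≈ 0.6892.

0.6892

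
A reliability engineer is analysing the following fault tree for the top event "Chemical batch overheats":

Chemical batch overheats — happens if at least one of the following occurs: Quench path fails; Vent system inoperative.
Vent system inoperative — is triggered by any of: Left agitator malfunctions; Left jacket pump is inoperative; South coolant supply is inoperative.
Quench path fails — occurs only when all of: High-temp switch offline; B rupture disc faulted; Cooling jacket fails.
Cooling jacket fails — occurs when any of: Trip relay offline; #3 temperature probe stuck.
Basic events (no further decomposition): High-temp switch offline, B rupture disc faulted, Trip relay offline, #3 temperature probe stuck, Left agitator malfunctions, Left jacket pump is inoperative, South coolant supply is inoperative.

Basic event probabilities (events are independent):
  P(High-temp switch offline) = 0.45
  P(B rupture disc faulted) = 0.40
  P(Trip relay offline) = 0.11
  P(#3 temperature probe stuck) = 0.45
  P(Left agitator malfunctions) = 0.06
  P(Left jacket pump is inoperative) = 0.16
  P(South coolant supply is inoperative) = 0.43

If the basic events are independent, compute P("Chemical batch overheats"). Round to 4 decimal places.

P(Cooling jacket fails) [OR] = 1 − (1−0.11) × (1−0.45) = 0.510500
P(Quench path fails) [AND] = 0.45 × 0.40 × 0.510500 = 0.091890
P(Vent system inoperative) [OR] = 1 − (1−0.06) × (1−0.16) × (1−0.43) = 0.549928
P(Chemical batch overheats) [OR] = 1 − (1−0.091890) × (1−0.549928) = 0.591285
Rounded to 4 decimal places: P(Chemical batch overheats) ≈ 0.5913.

0.5913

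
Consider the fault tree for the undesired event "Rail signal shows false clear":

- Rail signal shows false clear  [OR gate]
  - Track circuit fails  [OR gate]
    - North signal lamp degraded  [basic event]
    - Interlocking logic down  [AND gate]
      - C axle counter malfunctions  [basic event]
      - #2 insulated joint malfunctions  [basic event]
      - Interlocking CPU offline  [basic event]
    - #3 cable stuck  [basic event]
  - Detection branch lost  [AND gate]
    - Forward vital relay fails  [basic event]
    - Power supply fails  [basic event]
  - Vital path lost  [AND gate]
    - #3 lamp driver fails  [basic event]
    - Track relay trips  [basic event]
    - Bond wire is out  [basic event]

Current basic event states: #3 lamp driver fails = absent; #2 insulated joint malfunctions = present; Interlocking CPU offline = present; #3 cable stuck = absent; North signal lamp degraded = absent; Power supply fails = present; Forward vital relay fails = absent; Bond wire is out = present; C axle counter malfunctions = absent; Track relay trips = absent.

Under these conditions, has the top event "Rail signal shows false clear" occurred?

No

Interlocking logic down [AND]: C axle counter malfunctions=not, #2 insulated joint malfunctions=occurs, Interlocking CPU offline=occurs → not all inputs occur → does not occur.
Track circuit fails [OR]: North signal lamp degraded=not, Interlocking logic down=not, #3 cable stuck=not → no input occurs → does not occur.
Detection branch lost [AND]: Forward vital relay fails=not, Power supply fails=occurs → not all inputs occur → does not occur.
Vital path lost [AND]: #3 lamp driver fails=not, Track relay trips=not, Bond wire is out=occurs → not all inputs occur → does not occur.
Rail signal shows false clear [OR]: Track circuit fails=not, Detection branch lost=not, Vital path lost=not → no input occurs → does not occur.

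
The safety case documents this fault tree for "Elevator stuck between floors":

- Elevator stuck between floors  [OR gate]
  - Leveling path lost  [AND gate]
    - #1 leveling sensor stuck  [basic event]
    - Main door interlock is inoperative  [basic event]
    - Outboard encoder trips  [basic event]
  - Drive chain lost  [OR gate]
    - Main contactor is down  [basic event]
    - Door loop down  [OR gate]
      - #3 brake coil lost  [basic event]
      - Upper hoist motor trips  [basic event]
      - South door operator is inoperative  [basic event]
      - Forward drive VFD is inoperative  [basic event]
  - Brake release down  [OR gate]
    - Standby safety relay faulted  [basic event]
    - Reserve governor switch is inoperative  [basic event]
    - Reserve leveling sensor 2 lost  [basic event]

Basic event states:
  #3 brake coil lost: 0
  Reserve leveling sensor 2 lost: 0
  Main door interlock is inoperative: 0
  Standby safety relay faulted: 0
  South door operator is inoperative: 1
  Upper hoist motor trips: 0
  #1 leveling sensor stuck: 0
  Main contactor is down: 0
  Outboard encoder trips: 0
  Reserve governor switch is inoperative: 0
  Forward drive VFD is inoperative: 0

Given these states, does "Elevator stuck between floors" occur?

Leveling path lost [AND]: #1 leveling sensor stuck=not, Main door interlock is inoperative=not, Outboard encoder trips=not → not all inputs occur → does not occur.
Door loop down [OR]: #3 brake coil lost=not, Upper hoist motor trips=not, South door operator is inoperative=occurs, Forward drive VFD is inoperative=not → at least one input occurs → occurs.
Drive chain lost [OR]: Main contactor is down=not, Door loop down=occurs → at least one input occurs → occurs.
Brake release down [OR]: Standby safety relay faulted=not, Reserve governor switch is inoperative=not, Reserve leveling sensor 2 lost=not → no input occurs → does not occur.
Elevator stuck between floors [OR]: Leveling path lost=not, Drive chain lost=occurs, Brake release down=not → at least one input occurs → occurs.

Yes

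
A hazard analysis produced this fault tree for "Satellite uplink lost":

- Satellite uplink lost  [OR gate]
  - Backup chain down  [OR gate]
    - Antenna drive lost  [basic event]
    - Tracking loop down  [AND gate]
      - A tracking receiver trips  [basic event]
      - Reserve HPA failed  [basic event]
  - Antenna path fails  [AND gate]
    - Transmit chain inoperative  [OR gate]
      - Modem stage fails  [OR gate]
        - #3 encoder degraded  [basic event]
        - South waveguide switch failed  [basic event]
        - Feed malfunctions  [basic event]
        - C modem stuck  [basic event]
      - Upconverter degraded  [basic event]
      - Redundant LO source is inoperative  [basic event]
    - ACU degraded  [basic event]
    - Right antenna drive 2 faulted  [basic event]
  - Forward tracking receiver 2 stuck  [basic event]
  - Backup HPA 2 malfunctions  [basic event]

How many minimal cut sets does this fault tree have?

10

Tracking loop down [AND]: one cut set from each child combined → 1 × 1 = 1 cut set(s).
Backup chain down [OR]: union of children's cut sets → 2 cut set(s).
Modem stage fails [OR]: union of children's cut sets → 4 cut set(s).
Transmit chain inoperative [OR]: union of children's cut sets → 6 cut set(s).
Antenna path fails [AND]: one cut set from each child combined → 6 × 1 × 1 = 6 cut set(s).
Satellite uplink lost [OR]: union of children's cut sets → 10 cut set(s).
Minimal cut sets: {Antenna drive lost}; {A tracking receiver trips, Reserve HPA failed}; {#3 encoder degraded, ACU degraded, Right antenna drive 2 faulted}; {ACU degraded, Right antenna drive 2 faulted, South waveguide switch failed}; {ACU degraded, Feed malfunctions, Right antenna drive 2 faulted}; {ACU degraded, C modem stuck, Right antenna drive 2 faulted}; {ACU degraded, Right antenna drive 2 faulted, Upconverter degraded}; {ACU degraded, Redundant LO source is inoperative, Right antenna drive 2 faulted}; {Forward tracking receiver 2 stuck}; {Backup HPA 2 malfunctions}.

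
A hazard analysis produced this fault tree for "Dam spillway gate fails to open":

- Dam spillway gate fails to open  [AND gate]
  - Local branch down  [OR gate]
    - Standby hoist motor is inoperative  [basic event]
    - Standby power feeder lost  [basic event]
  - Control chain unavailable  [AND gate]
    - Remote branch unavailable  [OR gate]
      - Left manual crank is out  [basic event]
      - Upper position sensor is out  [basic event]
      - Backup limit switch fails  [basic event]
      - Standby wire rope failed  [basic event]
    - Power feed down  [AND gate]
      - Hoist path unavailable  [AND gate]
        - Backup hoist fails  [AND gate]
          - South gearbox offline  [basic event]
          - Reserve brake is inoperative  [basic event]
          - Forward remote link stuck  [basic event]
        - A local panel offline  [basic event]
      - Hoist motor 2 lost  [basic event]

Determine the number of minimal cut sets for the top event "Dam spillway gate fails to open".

8

Local branch down [OR]: union of children's cut sets → 2 cut set(s).
Remote branch unavailable [OR]: union of children's cut sets → 4 cut set(s).
Backup hoist fails [AND]: one cut set from each child combined → 1 × 1 × 1 = 1 cut set(s).
Hoist path unavailable [AND]: one cut set from each child combined → 1 × 1 = 1 cut set(s).
Power feed down [AND]: one cut set from each child combined → 1 × 1 = 1 cut set(s).
Control chain unavailable [AND]: one cut set from each child combined → 4 × 1 = 4 cut set(s).
Dam spillway gate fails to open [AND]: one cut set from each child combined → 2 × 4 = 8 cut set(s).
Minimal cut sets: {A local panel offline, Forward remote link stuck, Hoist motor 2 lost, Left manual crank is out, Reserve brake is inoperative, South gearbox offline, Standby hoist motor is inoperative}; {A local panel offline, Forward remote link stuck, Hoist motor 2 lost, Reserve brake is inoperative, South gearbox offline, Standby hoist motor is inoperative, Upper position sensor is out}; {A local panel offline, Backup limit switch fails, Forward remote link stuck, Hoist motor 2 lost, Reserve brake is inoperative, South gearbox offline, Standby hoist motor is inoperative}; {A local panel offline, Forward remote link stuck, Hoist motor 2 lost, Reserve brake is inoperative, South gearbox offline, Standby hoist motor is inoperative, Standby wire rope failed}; {A local panel offline, Forward remote link stuck, Hoist motor 2 lost, Left manual crank is out, Reserve brake is inoperative, South gearbox offline, Standby power feeder lost}; {A local panel offline, Forward remote link stuck, Hoist motor 2 lost, Reserve brake is inoperative, South gearbox offline, Standby power feeder lost, Upper position sensor is out}; {A local panel offline, Backup limit switch fails, Forward remote link stuck, Hoist motor 2 lost, Reserve brake is inoperative, South gearbox offline, Standby power feeder lost}; {A local panel offline, Forward remote link stuck, Hoist motor 2 lost, Reserve brake is inoperative, South gearbox offline, Standby power feeder lost, Standby wire rope failed}.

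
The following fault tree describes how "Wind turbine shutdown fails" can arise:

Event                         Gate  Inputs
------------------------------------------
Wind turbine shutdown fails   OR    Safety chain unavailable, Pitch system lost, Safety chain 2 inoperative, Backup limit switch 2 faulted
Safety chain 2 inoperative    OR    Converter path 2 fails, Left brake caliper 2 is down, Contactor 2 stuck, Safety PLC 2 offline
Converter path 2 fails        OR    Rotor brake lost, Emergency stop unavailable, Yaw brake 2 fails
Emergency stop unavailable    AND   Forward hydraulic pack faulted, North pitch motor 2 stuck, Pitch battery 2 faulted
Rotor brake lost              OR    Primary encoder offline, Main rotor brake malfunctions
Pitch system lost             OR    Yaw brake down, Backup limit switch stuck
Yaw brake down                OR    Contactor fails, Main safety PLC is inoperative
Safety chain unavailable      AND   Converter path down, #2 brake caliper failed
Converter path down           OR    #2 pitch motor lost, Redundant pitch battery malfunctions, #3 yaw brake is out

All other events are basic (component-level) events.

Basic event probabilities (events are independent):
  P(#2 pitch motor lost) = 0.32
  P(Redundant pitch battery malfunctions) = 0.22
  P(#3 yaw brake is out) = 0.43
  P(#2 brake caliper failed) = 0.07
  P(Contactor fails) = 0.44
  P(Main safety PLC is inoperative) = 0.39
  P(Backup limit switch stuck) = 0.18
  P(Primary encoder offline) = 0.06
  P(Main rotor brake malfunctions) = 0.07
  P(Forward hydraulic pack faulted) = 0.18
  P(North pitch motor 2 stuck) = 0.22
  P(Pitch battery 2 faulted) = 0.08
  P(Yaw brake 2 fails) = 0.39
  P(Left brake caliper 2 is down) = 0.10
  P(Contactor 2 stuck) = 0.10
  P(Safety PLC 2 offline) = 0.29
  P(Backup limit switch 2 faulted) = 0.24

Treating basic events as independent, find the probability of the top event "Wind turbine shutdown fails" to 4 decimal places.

0.9381

P(Converter path down) [OR] = 1 − (1−0.32) × (1−0.22) × (1−0.43) = 0.697672
P(Safety chain unavailable) [AND] = 0.697672 × 0.07 = 0.048837
P(Yaw brake down) [OR] = 1 − (1−0.44) × (1−0.39) = 0.658400
P(Pitch system lost) [OR] = 1 − (1−0.658400) × (1−0.18) = 0.719888
P(Rotor brake lost) [OR] = 1 − (1−0.06) × (1−0.07) = 0.125800
P(Emergency stop unavailable) [AND] = 0.18 × 0.22 × 0.08 = 0.003168
P(Converter path 2 fails) [OR] = 1 − (1−0.125800) × (1−0.003168) × (1−0.39) = 0.468427
P(Safety chain 2 inoperative) [OR] = 1 − (1−0.468427) × (1−0.10) × (1−0.10) × (1−0.29) = 0.694292
P(Wind turbine shutdown fails) [OR] = 1 − (1−0.048837) × (1−0.719888) × (1−0.694292) × (1−0.24) = 0.938098
Rounded to 4 decimal places: P(Wind turbine shutdown fails) ≈ 0.9381.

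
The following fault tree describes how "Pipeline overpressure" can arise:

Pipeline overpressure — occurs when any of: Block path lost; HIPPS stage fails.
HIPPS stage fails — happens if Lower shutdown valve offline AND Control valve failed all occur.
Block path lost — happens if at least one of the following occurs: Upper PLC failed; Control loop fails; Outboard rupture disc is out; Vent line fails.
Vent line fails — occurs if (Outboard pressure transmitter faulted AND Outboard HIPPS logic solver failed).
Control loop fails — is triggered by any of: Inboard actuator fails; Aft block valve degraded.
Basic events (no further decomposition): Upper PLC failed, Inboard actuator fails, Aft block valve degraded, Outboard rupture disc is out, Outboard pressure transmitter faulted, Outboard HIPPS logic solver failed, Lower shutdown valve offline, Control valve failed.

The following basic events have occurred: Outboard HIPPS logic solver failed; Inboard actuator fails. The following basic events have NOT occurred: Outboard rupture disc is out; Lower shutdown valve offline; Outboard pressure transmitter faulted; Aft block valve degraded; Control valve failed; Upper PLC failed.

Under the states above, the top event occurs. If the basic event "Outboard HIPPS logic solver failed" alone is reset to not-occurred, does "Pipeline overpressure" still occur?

Yes

Counterfactual: set "Outboard HIPPS logic solver failed" to not occurred.
Control loop fails [OR]: Inboard actuator fails=occurs, Aft block valve degraded=not → at least one input occurs → occurs.
Vent line fails [AND]: Outboard pressure transmitter faulted=not, Outboard HIPPS logic solver failed=not → not all inputs occur → does not occur.
Block path lost [OR]: Upper PLC failed=not, Control loop fails=occurs, Outboard rupture disc is out=not, Vent line fails=not → at least one input occurs → occurs.
HIPPS stage fails [AND]: Lower shutdown valve offline=not, Control valve failed=not → not all inputs occur → does not occur.
Pipeline overpressure [OR]: Block path lost=occurs, HIPPS stage fails=not → at least one input occurs → occurs.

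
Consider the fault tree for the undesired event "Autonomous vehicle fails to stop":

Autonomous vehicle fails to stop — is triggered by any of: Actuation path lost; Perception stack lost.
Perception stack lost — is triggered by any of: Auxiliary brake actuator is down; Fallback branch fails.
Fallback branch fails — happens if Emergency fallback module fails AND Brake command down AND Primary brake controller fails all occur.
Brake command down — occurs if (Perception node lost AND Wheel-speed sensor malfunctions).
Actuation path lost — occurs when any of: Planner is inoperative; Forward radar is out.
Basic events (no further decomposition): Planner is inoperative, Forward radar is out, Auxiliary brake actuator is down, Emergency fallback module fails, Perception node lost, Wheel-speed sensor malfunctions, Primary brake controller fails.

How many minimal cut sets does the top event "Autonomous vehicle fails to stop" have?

4

Actuation path lost [OR]: union of children's cut sets → 2 cut set(s).
Brake command down [AND]: one cut set from each child combined → 1 × 1 = 1 cut set(s).
Fallback branch fails [AND]: one cut set from each child combined → 1 × 1 × 1 = 1 cut set(s).
Perception stack lost [OR]: union of children's cut sets → 2 cut set(s).
Autonomous vehicle fails to stop [OR]: union of children's cut sets → 4 cut set(s).
Minimal cut sets: {Planner is inoperative}; {Forward radar is out}; {Auxiliary brake actuator is down}; {Emergency fallback module fails, Perception node lost, Primary brake controller fails, Wheel-speed sensor malfunctions}.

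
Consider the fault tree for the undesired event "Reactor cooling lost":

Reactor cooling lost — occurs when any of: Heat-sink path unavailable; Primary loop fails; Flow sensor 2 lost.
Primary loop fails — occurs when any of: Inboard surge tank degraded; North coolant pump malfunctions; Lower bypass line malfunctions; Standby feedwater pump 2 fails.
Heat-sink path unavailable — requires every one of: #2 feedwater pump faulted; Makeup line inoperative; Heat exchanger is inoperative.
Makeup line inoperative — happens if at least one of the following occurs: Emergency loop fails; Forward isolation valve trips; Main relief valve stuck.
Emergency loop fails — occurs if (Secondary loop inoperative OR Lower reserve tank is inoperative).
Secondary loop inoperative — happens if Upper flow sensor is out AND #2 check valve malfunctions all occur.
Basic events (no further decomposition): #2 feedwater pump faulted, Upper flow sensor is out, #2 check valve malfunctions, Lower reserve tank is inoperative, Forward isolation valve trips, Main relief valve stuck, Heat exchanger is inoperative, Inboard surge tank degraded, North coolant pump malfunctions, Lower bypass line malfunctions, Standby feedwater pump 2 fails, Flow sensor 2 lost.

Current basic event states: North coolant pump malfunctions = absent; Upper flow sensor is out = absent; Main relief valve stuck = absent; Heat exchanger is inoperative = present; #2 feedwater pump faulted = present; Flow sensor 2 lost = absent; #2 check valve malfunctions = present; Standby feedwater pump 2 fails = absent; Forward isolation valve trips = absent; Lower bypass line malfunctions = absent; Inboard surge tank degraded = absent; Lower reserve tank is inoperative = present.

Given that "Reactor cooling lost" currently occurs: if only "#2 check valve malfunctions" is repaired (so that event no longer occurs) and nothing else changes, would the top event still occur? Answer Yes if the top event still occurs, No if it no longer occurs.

Yes

Counterfactual: set "#2 check valve malfunctions" to not occurred.
Secondary loop inoperative [AND]: Upper flow sensor is out=not, #2 check valve malfunctions=not → not all inputs occur → does not occur.
Emergency loop fails [OR]: Secondary loop inoperative=not, Lower reserve tank is inoperative=occurs → at least one input occurs → occurs.
Makeup line inoperative [OR]: Emergency loop fails=occurs, Forward isolation valve trips=not, Main relief valve stuck=not → at least one input occurs → occurs.
Heat-sink path unavailable [AND]: #2 feedwater pump faulted=occurs, Makeup line inoperative=occurs, Heat exchanger is inoperative=occurs → all inputs occur → occurs.
Primary loop fails [OR]: Inboard surge tank degraded=not, North coolant pump malfunctions=not, Lower bypass line malfunctions=not, Standby feedwater pump 2 fails=not → no input occurs → does not occur.
Reactor cooling lost [OR]: Heat-sink path unavailable=occurs, Primary loop fails=not, Flow sensor 2 lost=not → at least one input occurs → occurs.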